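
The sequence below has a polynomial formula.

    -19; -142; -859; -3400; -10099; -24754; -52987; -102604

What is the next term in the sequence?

D1: -123  -717  -2541  -6699  -14655  -28233  -49617
D2: -594  -1824  -4158  -7956  -13578  -21384
D3: -1230  -2334  -3798  -5622  -7806
D4: -1104  -1464  -1824  -2184
D5: -360  -360  -360
Constant fifth difference = -360, so extend:
-2184 − 360 = -2544;  -7806 − 2544 = -10350;  -21384 − 10350 = -31734;  -49617 − 31734 = -81351;  -102604 − 81351 = -183955

-183955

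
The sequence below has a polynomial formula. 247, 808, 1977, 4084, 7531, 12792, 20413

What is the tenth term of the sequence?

D1: 561, 1169, 2107, 3447, 5261, 7621
D2: 608, 938, 1340, 1814, 2360
D3: 330, 402, 474, 546
D4: 72, 72, 72
The fourth differences are constant (72).
546 + 72 = 618;  2360 + 618 = 2978;  7621 + 2978 = 10599;  20413 + 10599 = 31012
618 + 72 = 690;  2978 + 690 = 3668;  10599 + 3668 = 14267;  31012 + 14267 = 45279
690 + 72 = 762;  3668 + 762 = 4430;  14267 + 4430 = 18697;  45279 + 18697 = 63976

63976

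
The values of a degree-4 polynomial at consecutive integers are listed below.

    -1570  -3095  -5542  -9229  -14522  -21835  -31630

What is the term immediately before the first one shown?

-697

Δ: -1525  -2447  -3687  -5293  -7313  -9795
Δ²: -922  -1240  -1606  -2020  -2482
Δ³: -318  -366  -414  -462
Δ⁴: -48  -48  -48
The fourth differences are constant at -48.
Work back: -318 + 48 = -270;  -922 + 270 = -652;  -1525 + 652 = -873;  -1570 + 873 = -697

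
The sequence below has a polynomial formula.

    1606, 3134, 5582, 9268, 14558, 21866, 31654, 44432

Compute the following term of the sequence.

60758

Δ: 1528, 2448, 3686, 5290, 7308, 9788, 12778
Δ²: 920, 1238, 1604, 2018, 2480, 2990
Δ³: 318, 366, 414, 462, 510
Δ⁴: 48, 48, 48, 48
Fourth differences constant at 48.
510 + 48 = 558;  2990 + 558 = 3548;  12778 + 3548 = 16326;  44432 + 16326 = 60758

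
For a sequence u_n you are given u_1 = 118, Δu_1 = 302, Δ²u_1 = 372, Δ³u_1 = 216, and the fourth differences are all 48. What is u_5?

Build the table forward from the leading diagonal:
Fourth differences: 48  48  48  48  48
Third differences: 216  264  312  360  408
Second differences: 372  588  852  1164  1524
First differences: 302  674  1262  2114  3278
u: 118  420  1094  2356  4470

4470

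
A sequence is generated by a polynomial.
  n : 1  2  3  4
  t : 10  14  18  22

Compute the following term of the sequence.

26

4  4  4
Constant first difference = 4, so extend:
22 + 4 = 26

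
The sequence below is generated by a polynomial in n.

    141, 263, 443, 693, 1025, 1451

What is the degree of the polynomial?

122, 180, 250, 332, 426
58, 70, 82, 94
12, 12, 12
The third differences are constant, so the polynomial has degree 3.

3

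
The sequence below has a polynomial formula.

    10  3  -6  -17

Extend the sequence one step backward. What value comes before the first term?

15

First differences: -7, -9, -11
Second differences: -2, -2
The second differences are constant at -2.
Work back: -7 + 2 = -5;  10 + 5 = 15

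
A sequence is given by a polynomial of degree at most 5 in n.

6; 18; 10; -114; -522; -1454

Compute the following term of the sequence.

D1: 12 , -8 , -124 , -408 , -932
D2: -20 , -116 , -284 , -524
D3: -96 , -168 , -240
D4: -72 , -72
Fourth differences constant at -72.
-240 − 72 = -312;  -524 − 312 = -836;  -932 − 836 = -1768;  -1454 − 1768 = -3222

-3222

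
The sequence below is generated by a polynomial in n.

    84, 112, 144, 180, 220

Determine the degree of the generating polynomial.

D1: 28, 32, 36, 40
D2: 4, 4, 4
The second differences are constant, so the polynomial has degree 2.

2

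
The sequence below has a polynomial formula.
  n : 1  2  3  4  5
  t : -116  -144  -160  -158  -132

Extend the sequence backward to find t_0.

-82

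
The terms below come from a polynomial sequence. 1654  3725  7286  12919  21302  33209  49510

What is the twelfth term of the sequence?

234095

First differences: 2071, 3561, 5633, 8383, 11907, 16301
Second differences: 1490, 2072, 2750, 3524, 4394
Third differences: 582, 678, 774, 870
Fourth differences: 96, 96, 96
Constant fourth difference = 96, so extend:
870 + 96 = 966;  4394 + 966 = 5360;  16301 + 5360 = 21661;  49510 + 21661 = 71171
966 + 96 = 1062;  5360 + 1062 = 6422;  21661 + 6422 = 28083;  71171 + 28083 = 99254
1062 + 96 = 1158;  6422 + 1158 = 7580;  28083 + 7580 = 35663;  99254 + 35663 = 134917
1158 + 96 = 1254;  7580 + 1254 = 8834;  35663 + 8834 = 44497;  134917 + 44497 = 179414
1254 + 96 = 1350;  8834 + 1350 = 10184;  44497 + 10184 = 54681;  179414 + 54681 = 234095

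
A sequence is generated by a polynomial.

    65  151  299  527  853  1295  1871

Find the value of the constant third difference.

D1: 86, 148, 228, 326, 442, 576
D2: 62, 80, 98, 116, 134
D3: 18, 18, 18, 18

18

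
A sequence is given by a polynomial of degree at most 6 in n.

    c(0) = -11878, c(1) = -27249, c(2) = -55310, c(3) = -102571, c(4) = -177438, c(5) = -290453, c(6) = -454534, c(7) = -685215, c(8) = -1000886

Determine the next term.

-1423033

Δ: -15371  -28061  -47261  -74867  -113015  -164081  -230681  -315671
Δ²: -12690  -19200  -27606  -38148  -51066  -66600  -84990
Δ³: -6510  -8406  -10542  -12918  -15534  -18390
Δ⁴: -1896  -2136  -2376  -2616  -2856
Δ⁵: -240  -240  -240  -240
Constant fifth difference = -240, so extend:
-2856 − 240 = -3096;  -18390 − 3096 = -21486;  -84990 − 21486 = -106476;  -315671 − 106476 = -422147;  -1000886 − 422147 = -1423033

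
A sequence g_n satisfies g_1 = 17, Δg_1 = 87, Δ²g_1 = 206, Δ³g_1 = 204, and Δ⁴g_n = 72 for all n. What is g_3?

Build the table forward from the leading diagonal:
Fourth differences: 72, 72, 72
Third differences: 204, 276, 348
Second differences: 206, 410, 686
First differences: 87, 293, 703
g: 17, 104, 397

397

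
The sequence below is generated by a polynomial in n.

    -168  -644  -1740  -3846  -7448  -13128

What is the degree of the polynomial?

4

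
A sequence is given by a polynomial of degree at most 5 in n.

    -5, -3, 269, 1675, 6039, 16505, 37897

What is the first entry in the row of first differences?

2

Δ: 2, 272, 1406, 4364, 10466, 21392
Δ²: 270, 1134, 2958, 6102, 10926
Δ³: 864, 1824, 3144, 4824
Δ⁴: 960, 1320, 1680
Δ⁵: 360, 360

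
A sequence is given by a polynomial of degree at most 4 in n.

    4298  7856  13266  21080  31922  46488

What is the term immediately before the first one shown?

3558  5410  7814  10842  14566
1852  2404  3028  3724
552  624  696
72  72
The fourth differences are constant at 72.
Work back: 552 − 72 = 480;  1852 − 480 = 1372;  3558 − 1372 = 2186;  4298 − 2186 = 2112

2112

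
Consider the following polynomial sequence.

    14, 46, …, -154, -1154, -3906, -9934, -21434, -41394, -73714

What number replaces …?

66

Using the last 7 terms:
D1: -1000, -2752, -6028, -11500, -19960, -32320
D2: -1752, -3276, -5472, -8460, -12360
D3: -1524, -2196, -2988, -3900
D4: -672, -792, -912
D5: -120, -120
Constant fifth difference = -120.
Extend backward: -672 + 120 = -552;  -1524 + 552 = -972;  -1752 + 972 = -780;  -1000 + 780 = -220;  -154 + 220 = 66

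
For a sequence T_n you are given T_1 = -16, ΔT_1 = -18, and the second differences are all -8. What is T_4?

Build the table forward from the leading diagonal:
Δ²: -8, -8, -8, -8
Δ: -18, -26, -34, -42
T: -16, -34, -60, -94

-94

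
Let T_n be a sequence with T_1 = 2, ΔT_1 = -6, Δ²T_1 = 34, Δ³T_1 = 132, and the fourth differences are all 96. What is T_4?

218

Build the table forward from the leading diagonal:
D4: 96  96  96  96
D3: 132  228  324  420
D2: 34  166  394  718
D1: -6  28  194  588
T: 2  -4  24  218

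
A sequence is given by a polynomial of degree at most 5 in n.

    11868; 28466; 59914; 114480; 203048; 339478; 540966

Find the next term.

First differences: 16598, 31448, 54566, 88568, 136430, 201488
Second differences: 14850, 23118, 34002, 47862, 65058
Third differences: 8268, 10884, 13860, 17196
Fourth differences: 2616, 2976, 3336
Fifth differences: 360, 360
The fifth differences are constant (360).
3336 + 360 = 3696;  17196 + 3696 = 20892;  65058 + 20892 = 85950;  201488 + 85950 = 287438;  540966 + 287438 = 828404

828404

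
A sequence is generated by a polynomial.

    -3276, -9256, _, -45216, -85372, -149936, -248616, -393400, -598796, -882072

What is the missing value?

Using the last 7 terms:
D1: -40156, -64564, -98680, -144784, -205396, -283276
D2: -24408, -34116, -46104, -60612, -77880
D3: -9708, -11988, -14508, -17268
D4: -2280, -2520, -2760
D5: -240, -240
Constant fifth difference = -240.
Extend backward: -2280 + 240 = -2040;  -9708 + 2040 = -7668;  -24408 + 7668 = -16740;  -40156 + 16740 = -23416;  -45216 + 23416 = -21800

-21800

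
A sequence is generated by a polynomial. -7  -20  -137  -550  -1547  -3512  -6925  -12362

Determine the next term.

-20495

Δ: -13, -117, -413, -997, -1965, -3413, -5437
Δ²: -104, -296, -584, -968, -1448, -2024
Δ³: -192, -288, -384, -480, -576
Δ⁴: -96, -96, -96, -96
The fourth differences are constant (-96).
-576 − 96 = -672;  -2024 − 672 = -2696;  -5437 − 2696 = -8133;  -12362 − 8133 = -20495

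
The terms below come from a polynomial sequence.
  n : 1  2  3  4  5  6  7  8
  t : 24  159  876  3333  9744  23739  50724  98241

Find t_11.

Δ: 135, 717, 2457, 6411, 13995, 26985, 47517
Δ²: 582, 1740, 3954, 7584, 12990, 20532
Δ³: 1158, 2214, 3630, 5406, 7542
Δ⁴: 1056, 1416, 1776, 2136
Δ⁵: 360, 360, 360
Constant fifth difference = 360, so extend:
2136 + 360 = 2496;  7542 + 2496 = 10038;  20532 + 10038 = 30570;  47517 + 30570 = 78087;  98241 + 78087 = 176328
2496 + 360 = 2856;  10038 + 2856 = 12894;  30570 + 12894 = 43464;  78087 + 43464 = 121551;  176328 + 121551 = 297879
2856 + 360 = 3216;  12894 + 3216 = 16110;  43464 + 16110 = 59574;  121551 + 59574 = 181125;  297879 + 181125 = 479004

479004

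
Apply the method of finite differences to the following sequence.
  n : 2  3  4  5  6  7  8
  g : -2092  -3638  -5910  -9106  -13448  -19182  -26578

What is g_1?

First differences: -1546, -2272, -3196, -4342, -5734, -7396
Second differences: -726, -924, -1146, -1392, -1662
Third differences: -198, -222, -246, -270
Fourth differences: -24, -24, -24
The fourth differences are constant at -24.
Work back: -198 + 24 = -174;  -726 + 174 = -552;  -1546 + 552 = -994;  -2092 + 994 = -1098

-1098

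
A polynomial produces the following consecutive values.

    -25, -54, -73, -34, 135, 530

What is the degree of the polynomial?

4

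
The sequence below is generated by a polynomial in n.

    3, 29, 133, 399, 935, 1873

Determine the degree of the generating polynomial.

4

Δ: 26, 104, 266, 536, 938
Δ²: 78, 162, 270, 402
Δ³: 84, 108, 132
Δ⁴: 24, 24
The fourth differences are constant, so the polynomial has degree 4.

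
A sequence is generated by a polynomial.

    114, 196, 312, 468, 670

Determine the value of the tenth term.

2580

82 , 116 , 156 , 202
34 , 40 , 46
6 , 6
The third differences are constant (6).
46 + 6 = 52;  202 + 52 = 254;  670 + 254 = 924
52 + 6 = 58;  254 + 58 = 312;  924 + 312 = 1236
58 + 6 = 64;  312 + 64 = 376;  1236 + 376 = 1612
64 + 6 = 70;  376 + 70 = 446;  1612 + 446 = 2058
70 + 6 = 76;  446 + 76 = 522;  2058 + 522 = 2580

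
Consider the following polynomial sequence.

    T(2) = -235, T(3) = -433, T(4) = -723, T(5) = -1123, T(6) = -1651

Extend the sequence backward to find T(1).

-198, -290, -400, -528
-92, -110, -128
-18, -18
The third differences are constant at -18.
Work back: -92 + 18 = -74;  -198 + 74 = -124;  -235 + 124 = -111

-111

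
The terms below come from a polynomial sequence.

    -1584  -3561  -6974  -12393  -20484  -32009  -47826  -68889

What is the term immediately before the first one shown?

-569

First differences: -1977, -3413, -5419, -8091, -11525, -15817, -21063
Second differences: -1436, -2006, -2672, -3434, -4292, -5246
Third differences: -570, -666, -762, -858, -954
Fourth differences: -96, -96, -96, -96
The fourth differences are constant at -96.
Work back: -570 + 96 = -474;  -1436 + 474 = -962;  -1977 + 962 = -1015;  -1584 + 1015 = -569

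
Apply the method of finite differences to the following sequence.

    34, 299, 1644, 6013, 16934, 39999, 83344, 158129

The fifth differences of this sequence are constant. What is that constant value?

D1: 265, 1345, 4369, 10921, 23065, 43345, 74785
D2: 1080, 3024, 6552, 12144, 20280, 31440
D3: 1944, 3528, 5592, 8136, 11160
D4: 1584, 2064, 2544, 3024
D5: 480, 480, 480

480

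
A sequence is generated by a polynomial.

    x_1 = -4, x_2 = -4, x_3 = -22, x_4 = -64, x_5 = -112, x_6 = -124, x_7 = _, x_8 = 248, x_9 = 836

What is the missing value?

-34

Using the first 6 terms:
Δ: 0  -18  -42  -48  -12
Δ²: -18  -24  -6  36
Δ³: -6  18  42
Δ⁴: 24  24
Constant fourth difference = 24.
Extend forward: 42 + 24 = 66;  36 + 66 = 102;  -12 + 102 = 90;  -124 + 90 = -34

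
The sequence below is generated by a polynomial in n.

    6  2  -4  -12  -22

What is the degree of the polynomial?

D1: -4, -6, -8, -10
D2: -2, -2, -2
The second differences are constant, so the polynomial has degree 2.

2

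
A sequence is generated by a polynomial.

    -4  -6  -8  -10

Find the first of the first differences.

D1: -2, -2, -2

-2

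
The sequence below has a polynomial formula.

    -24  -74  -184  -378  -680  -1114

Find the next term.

-1704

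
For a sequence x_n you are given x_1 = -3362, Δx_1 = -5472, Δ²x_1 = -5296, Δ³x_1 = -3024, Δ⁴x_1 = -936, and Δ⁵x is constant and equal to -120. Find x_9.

-437010

Build the table forward from the leading diagonal:
Δ⁵: -120, -120, -120, -120, -120, -120, -120, -120, -120
Δ⁴: -936, -1056, -1176, -1296, -1416, -1536, -1656, -1776, -1896
Δ³: -3024, -3960, -5016, -6192, -7488, -8904, -10440, -12096, -13872
Δ²: -5296, -8320, -12280, -17296, -23488, -30976, -39880, -50320, -62416
Δ: -5472, -10768, -19088, -31368, -48664, -72152, -103128, -143008, -193328
x: -3362, -8834, -19602, -38690, -70058, -118722, -190874, -294002, -437010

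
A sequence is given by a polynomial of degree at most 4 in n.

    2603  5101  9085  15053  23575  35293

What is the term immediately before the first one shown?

1165

Δ: 2498  3984  5968  8522  11718
Δ²: 1486  1984  2554  3196
Δ³: 498  570  642
Δ⁴: 72  72
The fourth differences are constant at 72.
Work back: 498 − 72 = 426;  1486 − 426 = 1060;  2498 − 1060 = 1438;  2603 − 1438 = 1165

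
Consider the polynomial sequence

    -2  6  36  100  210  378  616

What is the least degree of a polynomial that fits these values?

3

First differences: 8, 30, 64, 110, 168, 238
Second differences: 22, 34, 46, 58, 70
Third differences: 12, 12, 12, 12
The third differences are constant, so the polynomial has degree 3.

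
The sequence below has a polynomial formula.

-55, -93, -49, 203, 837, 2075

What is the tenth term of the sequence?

19187

Δ: -38, 44, 252, 634, 1238
Δ²: 82, 208, 382, 604
Δ³: 126, 174, 222
Δ⁴: 48, 48
Fourth differences constant at 48.
222 + 48 = 270;  604 + 270 = 874;  1238 + 874 = 2112;  2075 + 2112 = 4187
270 + 48 = 318;  874 + 318 = 1192;  2112 + 1192 = 3304;  4187 + 3304 = 7491
318 + 48 = 366;  1192 + 366 = 1558;  3304 + 1558 = 4862;  7491 + 4862 = 12353
366 + 48 = 414;  1558 + 414 = 1972;  4862 + 1972 = 6834;  12353 + 6834 = 19187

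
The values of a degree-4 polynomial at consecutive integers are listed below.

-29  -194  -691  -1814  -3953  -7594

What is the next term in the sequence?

First differences: -165  -497  -1123  -2139  -3641
Second differences: -332  -626  -1016  -1502
Third differences: -294  -390  -486
Fourth differences: -96  -96
The fourth differences are constant (-96).
-486 − 96 = -582;  -1502 − 582 = -2084;  -3641 − 2084 = -5725;  -7594 − 5725 = -13319

-13319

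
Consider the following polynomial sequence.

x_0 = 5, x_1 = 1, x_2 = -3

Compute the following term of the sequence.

First differences: -4, -4
Constant first difference = -4, so extend:
-3 − 4 = -7

-7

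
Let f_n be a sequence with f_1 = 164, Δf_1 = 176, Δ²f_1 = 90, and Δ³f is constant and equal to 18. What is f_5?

Build the table forward from the leading diagonal:
Third differences: 18, 18, 18, 18, 18
Second differences: 90, 108, 126, 144, 162
First differences: 176, 266, 374, 500, 644
f: 164, 340, 606, 980, 1480

1480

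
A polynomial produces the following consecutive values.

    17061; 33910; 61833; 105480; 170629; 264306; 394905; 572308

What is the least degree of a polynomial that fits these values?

Δ: 16849, 27923, 43647, 65149, 93677, 130599, 177403
Δ²: 11074, 15724, 21502, 28528, 36922, 46804
Δ³: 4650, 5778, 7026, 8394, 9882
Δ⁴: 1128, 1248, 1368, 1488
Δ⁵: 120, 120, 120
The fifth differences are constant, so the polynomial has degree 5.

5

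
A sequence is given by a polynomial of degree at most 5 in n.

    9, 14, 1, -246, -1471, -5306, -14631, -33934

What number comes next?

-69671

First differences: 5, -13, -247, -1225, -3835, -9325, -19303
Second differences: -18, -234, -978, -2610, -5490, -9978
Third differences: -216, -744, -1632, -2880, -4488
Fourth differences: -528, -888, -1248, -1608
Fifth differences: -360, -360, -360
The fifth differences are constant (-360).
-1608 − 360 = -1968;  -4488 − 1968 = -6456;  -9978 − 6456 = -16434;  -19303 − 16434 = -35737;  -33934 − 35737 = -69671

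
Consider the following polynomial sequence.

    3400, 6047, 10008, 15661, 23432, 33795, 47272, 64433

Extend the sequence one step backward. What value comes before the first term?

1737

Δ: 2647  3961  5653  7771  10363  13477  17161
Δ²: 1314  1692  2118  2592  3114  3684
Δ³: 378  426  474  522  570
Δ⁴: 48  48  48  48
The fourth differences are constant at 48.
Work back: 378 − 48 = 330;  1314 − 330 = 984;  2647 − 984 = 1663;  3400 − 1663 = 1737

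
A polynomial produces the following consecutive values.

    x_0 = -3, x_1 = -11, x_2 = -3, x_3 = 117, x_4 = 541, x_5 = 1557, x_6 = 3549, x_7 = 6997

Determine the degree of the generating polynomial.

First differences: -8, 8, 120, 424, 1016, 1992, 3448
Second differences: 16, 112, 304, 592, 976, 1456
Third differences: 96, 192, 288, 384, 480
Fourth differences: 96, 96, 96, 96
The fourth differences are constant, so the polynomial has degree 4.

4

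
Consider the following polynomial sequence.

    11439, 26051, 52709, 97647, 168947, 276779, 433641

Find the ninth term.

First differences: 14612, 26658, 44938, 71300, 107832, 156862
Second differences: 12046, 18280, 26362, 36532, 49030
Third differences: 6234, 8082, 10170, 12498
Fourth differences: 1848, 2088, 2328
Fifth differences: 240, 240
Fifth differences constant at 240.
2328 + 240 = 2568;  12498 + 2568 = 15066;  49030 + 15066 = 64096;  156862 + 64096 = 220958;  433641 + 220958 = 654599
2568 + 240 = 2808;  15066 + 2808 = 17874;  64096 + 17874 = 81970;  220958 + 81970 = 302928;  654599 + 302928 = 957527

957527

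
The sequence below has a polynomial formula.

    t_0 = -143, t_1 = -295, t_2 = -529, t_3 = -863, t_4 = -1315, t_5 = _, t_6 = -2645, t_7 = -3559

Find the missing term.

-1903

Using the first 5 terms:
First differences: -152, -234, -334, -452
Second differences: -82, -100, -118
Third differences: -18, -18
Constant third difference = -18.
Extend forward: -118 − 18 = -136;  -452 − 136 = -588;  -1315 − 588 = -1903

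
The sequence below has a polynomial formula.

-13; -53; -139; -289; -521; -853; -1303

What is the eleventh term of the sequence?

-40 , -86 , -150 , -232 , -332 , -450
-46 , -64 , -82 , -100 , -118
-18 , -18 , -18 , -18
The third differences are constant (-18).
-118 − 18 = -136;  -450 − 136 = -586;  -1303 − 586 = -1889
-136 − 18 = -154;  -586 − 154 = -740;  -1889 − 740 = -2629
-154 − 18 = -172;  -740 − 172 = -912;  -2629 − 912 = -3541
-172 − 18 = -190;  -912 − 190 = -1102;  -3541 − 1102 = -4643

-4643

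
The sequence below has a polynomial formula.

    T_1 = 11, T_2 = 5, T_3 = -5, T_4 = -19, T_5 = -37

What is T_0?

13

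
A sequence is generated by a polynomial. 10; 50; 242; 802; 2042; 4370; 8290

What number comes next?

14402

Δ: 40, 192, 560, 1240, 2328, 3920
Δ²: 152, 368, 680, 1088, 1592
Δ³: 216, 312, 408, 504
Δ⁴: 96, 96, 96
Fourth differences constant at 96.
504 + 96 = 600;  1592 + 600 = 2192;  3920 + 2192 = 6112;  8290 + 6112 = 14402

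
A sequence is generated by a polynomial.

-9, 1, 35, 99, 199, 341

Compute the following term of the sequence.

First differences: 10, 34, 64, 100, 142
Second differences: 24, 30, 36, 42
Third differences: 6, 6, 6
Constant third difference = 6, so extend:
42 + 6 = 48;  142 + 48 = 190;  341 + 190 = 531

531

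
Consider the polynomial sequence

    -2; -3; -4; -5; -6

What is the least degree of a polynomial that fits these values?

1

-1, -1, -1, -1
The first differences are constant, so the polynomial has degree 1.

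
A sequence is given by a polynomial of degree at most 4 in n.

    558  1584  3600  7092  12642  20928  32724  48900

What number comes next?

1026  2016  3492  5550  8286  11796  16176
990  1476  2058  2736  3510  4380
486  582  678  774  870
96  96  96  96
The fourth differences are constant (96).
870 + 96 = 966;  4380 + 966 = 5346;  16176 + 5346 = 21522;  48900 + 21522 = 70422

70422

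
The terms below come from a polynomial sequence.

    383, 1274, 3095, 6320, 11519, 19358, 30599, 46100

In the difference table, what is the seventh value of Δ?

Δ: 891, 1821, 3225, 5199, 7839, 11241, 15501
Δ²: 930, 1404, 1974, 2640, 3402, 4260
Δ³: 474, 570, 666, 762, 858
Δ⁴: 96, 96, 96, 96

15501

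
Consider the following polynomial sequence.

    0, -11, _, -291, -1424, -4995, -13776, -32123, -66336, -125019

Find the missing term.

-48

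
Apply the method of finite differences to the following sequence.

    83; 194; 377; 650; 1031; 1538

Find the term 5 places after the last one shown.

111, 183, 273, 381, 507
72, 90, 108, 126
18, 18, 18
The third differences are constant (18).
126 + 18 = 144;  507 + 144 = 651;  1538 + 651 = 2189
144 + 18 = 162;  651 + 162 = 813;  2189 + 813 = 3002
162 + 18 = 180;  813 + 180 = 993;  3002 + 993 = 3995
180 + 18 = 198;  993 + 198 = 1191;  3995 + 1191 = 5186
198 + 18 = 216;  1191 + 216 = 1407;  5186 + 1407 = 6593

6593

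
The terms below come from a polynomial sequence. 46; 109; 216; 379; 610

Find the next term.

Δ: 63, 107, 163, 231
Δ²: 44, 56, 68
Δ³: 12, 12
Third differences constant at 12.
68 + 12 = 80;  231 + 80 = 311;  610 + 311 = 921

921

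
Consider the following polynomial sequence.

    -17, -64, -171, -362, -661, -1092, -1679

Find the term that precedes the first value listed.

D1: -47  -107  -191  -299  -431  -587
D2: -60  -84  -108  -132  -156
D3: -24  -24  -24  -24
The third differences are constant at -24.
Work back: -60 + 24 = -36;  -47 + 36 = -11;  -17 + 11 = -6

-6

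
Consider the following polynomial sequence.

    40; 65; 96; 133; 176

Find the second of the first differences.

31

D1: 25, 31, 37, 43
D2: 6, 6, 6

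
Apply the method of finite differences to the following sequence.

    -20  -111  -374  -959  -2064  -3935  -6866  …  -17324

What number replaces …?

-11199

Using the first 7 terms:
D1: -91  -263  -585  -1105  -1871  -2931
D2: -172  -322  -520  -766  -1060
D3: -150  -198  -246  -294
D4: -48  -48  -48
Constant fourth difference = -48.
Extend forward: -294 − 48 = -342;  -1060 − 342 = -1402;  -2931 − 1402 = -4333;  -6866 − 4333 = -11199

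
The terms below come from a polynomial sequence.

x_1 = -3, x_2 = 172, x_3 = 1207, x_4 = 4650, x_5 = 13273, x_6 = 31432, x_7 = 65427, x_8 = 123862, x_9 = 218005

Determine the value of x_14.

1850560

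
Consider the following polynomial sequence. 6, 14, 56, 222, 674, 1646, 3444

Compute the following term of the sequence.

6446

Δ: 8, 42, 166, 452, 972, 1798
Δ²: 34, 124, 286, 520, 826
Δ³: 90, 162, 234, 306
Δ⁴: 72, 72, 72
The fourth differences are constant (72).
306 + 72 = 378;  826 + 378 = 1204;  1798 + 1204 = 3002;  3444 + 3002 = 6446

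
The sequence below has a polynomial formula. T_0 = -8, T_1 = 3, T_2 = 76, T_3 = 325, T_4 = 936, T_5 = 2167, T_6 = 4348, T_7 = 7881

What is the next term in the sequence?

13240

Δ: 11  73  249  611  1231  2181  3533
Δ²: 62  176  362  620  950  1352
Δ³: 114  186  258  330  402
Δ⁴: 72  72  72  72
The fourth differences are constant (72).
402 + 72 = 474;  1352 + 474 = 1826;  3533 + 1826 = 5359;  7881 + 5359 = 13240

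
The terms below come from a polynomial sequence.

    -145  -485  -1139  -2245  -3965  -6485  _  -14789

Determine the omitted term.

Using the first 6 terms:
D1: -340  -654  -1106  -1720  -2520
D2: -314  -452  -614  -800
D3: -138  -162  -186
D4: -24  -24
Constant fourth difference = -24.
Extend forward: -186 − 24 = -210;  -800 − 210 = -1010;  -2520 − 1010 = -3530;  -6485 − 3530 = -10015

-10015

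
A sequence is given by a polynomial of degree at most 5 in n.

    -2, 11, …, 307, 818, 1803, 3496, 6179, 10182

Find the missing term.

84

Using the last 6 terms:
Δ: 511, 985, 1693, 2683, 4003
Δ²: 474, 708, 990, 1320
Δ³: 234, 282, 330
Δ⁴: 48, 48
Constant fourth difference = 48.
Extend backward: 234 − 48 = 186;  474 − 186 = 288;  511 − 288 = 223;  307 − 223 = 84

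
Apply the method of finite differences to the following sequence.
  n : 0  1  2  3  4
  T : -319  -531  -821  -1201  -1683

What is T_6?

Δ: -212  -290  -380  -482
Δ²: -78  -90  -102
Δ³: -12  -12
The third differences are constant (-12).
-102 − 12 = -114;  -482 − 114 = -596;  -1683 − 596 = -2279
-114 − 12 = -126;  -596 − 126 = -722;  -2279 − 722 = -3001

-3001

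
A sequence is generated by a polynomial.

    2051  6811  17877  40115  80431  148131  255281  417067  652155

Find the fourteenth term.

Δ: 4760  11066  22238  40316  67700  107150  161786  235088
Δ²: 6306  11172  18078  27384  39450  54636  73302
Δ³: 4866  6906  9306  12066  15186  18666
Δ⁴: 2040  2400  2760  3120  3480
Δ⁵: 360  360  360  360
Fifth differences constant at 360.
3480 + 360 = 3840;  18666 + 3840 = 22506;  73302 + 22506 = 95808;  235088 + 95808 = 330896;  652155 + 330896 = 983051
3840 + 360 = 4200;  22506 + 4200 = 26706;  95808 + 26706 = 122514;  330896 + 122514 = 453410;  983051 + 453410 = 1436461
4200 + 360 = 4560;  26706 + 4560 = 31266;  122514 + 31266 = 153780;  453410 + 153780 = 607190;  1436461 + 607190 = 2043651
4560 + 360 = 4920;  31266 + 4920 = 36186;  153780 + 36186 = 189966;  607190 + 189966 = 797156;  2043651 + 797156 = 2840807
4920 + 360 = 5280;  36186 + 5280 = 41466;  189966 + 41466 = 231432;  797156 + 231432 = 1028588;  2840807 + 1028588 = 3869395

3869395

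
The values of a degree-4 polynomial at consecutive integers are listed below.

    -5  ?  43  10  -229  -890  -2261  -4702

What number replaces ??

Using the last 6 terms:
First differences: -33  -239  -661  -1371  -2441
Second differences: -206  -422  -710  -1070
Third differences: -216  -288  -360
Fourth differences: -72  -72
Constant fourth difference = -72.
Extend backward: -216 + 72 = -144;  -206 + 144 = -62;  -33 + 62 = 29;  43 − 29 = 14

14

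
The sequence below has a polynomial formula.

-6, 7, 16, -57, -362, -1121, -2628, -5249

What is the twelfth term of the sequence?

D1: 13, 9, -73, -305, -759, -1507, -2621
D2: -4, -82, -232, -454, -748, -1114
D3: -78, -150, -222, -294, -366
D4: -72, -72, -72, -72
Fourth differences constant at -72.
-366 − 72 = -438;  -1114 − 438 = -1552;  -2621 − 1552 = -4173;  -5249 − 4173 = -9422
-438 − 72 = -510;  -1552 − 510 = -2062;  -4173 − 2062 = -6235;  -9422 − 6235 = -15657
-510 − 72 = -582;  -2062 − 582 = -2644;  -6235 − 2644 = -8879;  -15657 − 8879 = -24536
-582 − 72 = -654;  -2644 − 654 = -3298;  -8879 − 3298 = -12177;  -24536 − 12177 = -36713

-36713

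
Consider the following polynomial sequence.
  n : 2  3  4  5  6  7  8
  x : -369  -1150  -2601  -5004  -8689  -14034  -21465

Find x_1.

-24

Δ: -781  -1451  -2403  -3685  -5345  -7431
Δ²: -670  -952  -1282  -1660  -2086
Δ³: -282  -330  -378  -426
Δ⁴: -48  -48  -48
The fourth differences are constant at -48.
Work back: -282 + 48 = -234;  -670 + 234 = -436;  -781 + 436 = -345;  -369 + 345 = -24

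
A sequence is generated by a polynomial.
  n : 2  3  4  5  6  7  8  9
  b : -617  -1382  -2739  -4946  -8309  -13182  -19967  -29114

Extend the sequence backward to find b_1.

-234

First differences: -765, -1357, -2207, -3363, -4873, -6785, -9147
Second differences: -592, -850, -1156, -1510, -1912, -2362
Third differences: -258, -306, -354, -402, -450
Fourth differences: -48, -48, -48, -48
The fourth differences are constant at -48.
Work back: -258 + 48 = -210;  -592 + 210 = -382;  -765 + 382 = -383;  -617 + 383 = -234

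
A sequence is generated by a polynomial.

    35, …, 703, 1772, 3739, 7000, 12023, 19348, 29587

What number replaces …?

208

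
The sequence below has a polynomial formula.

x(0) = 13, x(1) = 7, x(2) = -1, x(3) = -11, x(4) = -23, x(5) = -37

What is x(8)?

-91

First differences: -6, -8, -10, -12, -14
Second differences: -2, -2, -2, -2
Constant second difference = -2, so extend:
-14 − 2 = -16;  -37 − 16 = -53
-16 − 2 = -18;  -53 − 18 = -71
-18 − 2 = -20;  -71 − 20 = -91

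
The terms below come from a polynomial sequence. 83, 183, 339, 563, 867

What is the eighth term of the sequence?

2379

Δ: 100, 156, 224, 304
Δ²: 56, 68, 80
Δ³: 12, 12
Constant third difference = 12, so extend:
80 + 12 = 92;  304 + 92 = 396;  867 + 396 = 1263
92 + 12 = 104;  396 + 104 = 500;  1263 + 500 = 1763
104 + 12 = 116;  500 + 116 = 616;  1763 + 616 = 2379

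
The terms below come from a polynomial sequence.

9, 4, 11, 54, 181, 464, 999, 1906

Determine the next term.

-5, 7, 43, 127, 283, 535, 907
12, 36, 84, 156, 252, 372
24, 48, 72, 96, 120
24, 24, 24, 24
Fourth differences constant at 24.
120 + 24 = 144;  372 + 144 = 516;  907 + 516 = 1423;  1906 + 1423 = 3329

3329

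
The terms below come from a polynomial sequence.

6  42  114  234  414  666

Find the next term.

1002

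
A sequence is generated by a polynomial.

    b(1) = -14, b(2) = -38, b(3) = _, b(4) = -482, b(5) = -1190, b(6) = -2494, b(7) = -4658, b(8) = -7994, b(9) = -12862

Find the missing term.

Using the last 6 terms:
Δ: -708, -1304, -2164, -3336, -4868
Δ²: -596, -860, -1172, -1532
Δ³: -264, -312, -360
Δ⁴: -48, -48
Constant fourth difference = -48.
Extend backward: -264 + 48 = -216;  -596 + 216 = -380;  -708 + 380 = -328;  -482 + 328 = -154

-154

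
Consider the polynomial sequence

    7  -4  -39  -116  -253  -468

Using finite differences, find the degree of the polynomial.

3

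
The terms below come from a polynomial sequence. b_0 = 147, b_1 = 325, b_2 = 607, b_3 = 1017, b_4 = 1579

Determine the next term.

2317

First differences: 178, 282, 410, 562
Second differences: 104, 128, 152
Third differences: 24, 24
The third differences are constant (24).
152 + 24 = 176;  562 + 176 = 738;  1579 + 738 = 2317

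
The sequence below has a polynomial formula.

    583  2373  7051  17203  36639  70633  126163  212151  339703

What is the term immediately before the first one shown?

D1: 1790  4678  10152  19436  33994  55530  85988  127552
D2: 2888  5474  9284  14558  21536  30458  41564
D3: 2586  3810  5274  6978  8922  11106
D4: 1224  1464  1704  1944  2184
D5: 240  240  240  240
The fifth differences are constant at 240.
Work back: 1224 − 240 = 984;  2586 − 984 = 1602;  2888 − 1602 = 1286;  1790 − 1286 = 504;  583 − 504 = 79

79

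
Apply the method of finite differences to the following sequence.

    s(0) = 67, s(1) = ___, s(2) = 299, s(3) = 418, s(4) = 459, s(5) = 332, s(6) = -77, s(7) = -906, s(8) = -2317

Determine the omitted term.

Using the last 7 terms:
Δ: 119, 41, -127, -409, -829, -1411
Δ²: -78, -168, -282, -420, -582
Δ³: -90, -114, -138, -162
Δ⁴: -24, -24, -24
Constant fourth difference = -24.
Extend backward: -90 + 24 = -66;  -78 + 66 = -12;  119 + 12 = 131;  299 − 131 = 168

168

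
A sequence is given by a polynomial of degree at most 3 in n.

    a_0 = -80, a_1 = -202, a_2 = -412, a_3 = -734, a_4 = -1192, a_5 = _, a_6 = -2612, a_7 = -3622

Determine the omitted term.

Using the first 5 terms:
D1: -122  -210  -322  -458
D2: -88  -112  -136
D3: -24  -24
Constant third difference = -24.
Extend forward: -136 − 24 = -160;  -458 − 160 = -618;  -1192 − 618 = -1810

-1810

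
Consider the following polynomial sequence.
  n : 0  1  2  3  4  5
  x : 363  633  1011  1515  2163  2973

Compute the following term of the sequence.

3963

270  378  504  648  810
108  126  144  162
18  18  18
The third differences are constant (18).
162 + 18 = 180;  810 + 180 = 990;  2973 + 990 = 3963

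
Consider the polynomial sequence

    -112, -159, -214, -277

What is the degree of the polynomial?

2

D1: -47, -55, -63
D2: -8, -8
The second differences are constant, so the polynomial has degree 2.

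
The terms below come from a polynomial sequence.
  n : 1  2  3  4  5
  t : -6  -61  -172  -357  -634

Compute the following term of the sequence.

-55, -111, -185, -277
-56, -74, -92
-18, -18
Constant third difference = -18, so extend:
-92 − 18 = -110;  -277 − 110 = -387;  -634 − 387 = -1021

-1021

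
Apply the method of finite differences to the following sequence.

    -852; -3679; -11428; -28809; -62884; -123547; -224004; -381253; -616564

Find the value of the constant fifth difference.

-480

Δ: -2827, -7749, -17381, -34075, -60663, -100457, -157249, -235311
Δ²: -4922, -9632, -16694, -26588, -39794, -56792, -78062
Δ³: -4710, -7062, -9894, -13206, -16998, -21270
Δ⁴: -2352, -2832, -3312, -3792, -4272
Δ⁵: -480, -480, -480, -480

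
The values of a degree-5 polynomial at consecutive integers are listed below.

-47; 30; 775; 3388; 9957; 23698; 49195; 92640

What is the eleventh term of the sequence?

421743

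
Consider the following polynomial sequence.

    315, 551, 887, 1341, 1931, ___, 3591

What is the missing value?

Using the first 5 terms:
D1: 236  336  454  590
D2: 100  118  136
D3: 18  18
Constant third difference = 18.
Extend forward: 136 + 18 = 154;  590 + 154 = 744;  1931 + 744 = 2675

2675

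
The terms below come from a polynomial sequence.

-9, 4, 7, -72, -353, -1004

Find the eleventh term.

-19049

First differences: 13, 3, -79, -281, -651
Second differences: -10, -82, -202, -370
Third differences: -72, -120, -168
Fourth differences: -48, -48
The fourth differences are constant (-48).
-168 − 48 = -216;  -370 − 216 = -586;  -651 − 586 = -1237;  -1004 − 1237 = -2241
-216 − 48 = -264;  -586 − 264 = -850;  -1237 − 850 = -2087;  -2241 − 2087 = -4328
-264 − 48 = -312;  -850 − 312 = -1162;  -2087 − 1162 = -3249;  -4328 − 3249 = -7577
-312 − 48 = -360;  -1162 − 360 = -1522;  -3249 − 1522 = -4771;  -7577 − 4771 = -12348
-360 − 48 = -408;  -1522 − 408 = -1930;  -4771 − 1930 = -6701;  -12348 − 6701 = -19049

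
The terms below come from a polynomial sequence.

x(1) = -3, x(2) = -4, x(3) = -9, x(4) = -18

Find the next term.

-1, -5, -9
-4, -4
Second differences constant at -4.
-9 − 4 = -13;  -18 − 13 = -31

-31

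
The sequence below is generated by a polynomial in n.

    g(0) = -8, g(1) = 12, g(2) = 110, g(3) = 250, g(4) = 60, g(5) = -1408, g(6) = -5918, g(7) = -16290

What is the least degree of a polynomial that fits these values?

5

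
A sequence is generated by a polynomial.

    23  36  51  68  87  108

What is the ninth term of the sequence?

183

Δ: 13, 15, 17, 19, 21
Δ²: 2, 2, 2, 2
The second differences are constant (2).
21 + 2 = 23;  108 + 23 = 131
23 + 2 = 25;  131 + 25 = 156
25 + 2 = 27;  156 + 27 = 183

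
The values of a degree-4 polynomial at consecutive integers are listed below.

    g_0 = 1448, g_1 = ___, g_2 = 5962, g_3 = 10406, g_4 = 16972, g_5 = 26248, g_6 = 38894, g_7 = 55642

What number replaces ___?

3124

Using the last 6 terms:
First differences: 4444  6566  9276  12646  16748
Second differences: 2122  2710  3370  4102
Third differences: 588  660  732
Fourth differences: 72  72
Constant fourth difference = 72.
Extend backward: 588 − 72 = 516;  2122 − 516 = 1606;  4444 − 1606 = 2838;  5962 − 2838 = 3124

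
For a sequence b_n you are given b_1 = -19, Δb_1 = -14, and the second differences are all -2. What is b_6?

Build the table forward from the leading diagonal:
Second differences: -2, -2, -2, -2, -2, -2
First differences: -14, -16, -18, -20, -22, -24
b: -19, -33, -49, -67, -87, -109

-109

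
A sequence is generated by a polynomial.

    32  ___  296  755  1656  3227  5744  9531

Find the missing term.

99

Using the last 6 terms:
Δ: 459  901  1571  2517  3787
Δ²: 442  670  946  1270
Δ³: 228  276  324
Δ⁴: 48  48
Constant fourth difference = 48.
Extend backward: 228 − 48 = 180;  442 − 180 = 262;  459 − 262 = 197;  296 − 197 = 99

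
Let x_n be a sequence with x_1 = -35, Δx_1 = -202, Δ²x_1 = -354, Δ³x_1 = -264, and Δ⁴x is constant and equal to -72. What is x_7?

Build the table forward from the leading diagonal:
Fourth differences: -72, -72, -72, -72, -72, -72, -72
Third differences: -264, -336, -408, -480, -552, -624, -696
Second differences: -354, -618, -954, -1362, -1842, -2394, -3018
First differences: -202, -556, -1174, -2128, -3490, -5332, -7726
x: -35, -237, -793, -1967, -4095, -7585, -12917

-12917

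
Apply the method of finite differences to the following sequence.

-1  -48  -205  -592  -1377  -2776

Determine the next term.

First differences: -47, -157, -387, -785, -1399
Second differences: -110, -230, -398, -614
Third differences: -120, -168, -216
Fourth differences: -48, -48
Constant fourth difference = -48, so extend:
-216 − 48 = -264;  -614 − 264 = -878;  -1399 − 878 = -2277;  -2776 − 2277 = -5053

-5053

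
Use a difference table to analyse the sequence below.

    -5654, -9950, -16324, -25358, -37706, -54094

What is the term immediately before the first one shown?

-4296, -6374, -9034, -12348, -16388
-2078, -2660, -3314, -4040
-582, -654, -726
-72, -72
The fourth differences are constant at -72.
Work back: -582 + 72 = -510;  -2078 + 510 = -1568;  -4296 + 1568 = -2728;  -5654 + 2728 = -2926

-2926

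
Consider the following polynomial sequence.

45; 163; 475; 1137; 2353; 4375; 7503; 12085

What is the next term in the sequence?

18517

D1: 118  312  662  1216  2022  3128  4582
D2: 194  350  554  806  1106  1454
D3: 156  204  252  300  348
D4: 48  48  48  48
The fourth differences are constant (48).
348 + 48 = 396;  1454 + 396 = 1850;  4582 + 1850 = 6432;  12085 + 6432 = 18517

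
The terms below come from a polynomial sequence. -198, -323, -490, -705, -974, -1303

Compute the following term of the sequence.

-1698

-125 , -167 , -215 , -269 , -329
-42 , -48 , -54 , -60
-6 , -6 , -6
The third differences are constant (-6).
-60 − 6 = -66;  -329 − 66 = -395;  -1303 − 395 = -1698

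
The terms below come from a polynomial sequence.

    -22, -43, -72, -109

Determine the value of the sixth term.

-207

Δ: -21, -29, -37
Δ²: -8, -8
Second differences constant at -8.
-37 − 8 = -45;  -109 − 45 = -154
-45 − 8 = -53;  -154 − 53 = -207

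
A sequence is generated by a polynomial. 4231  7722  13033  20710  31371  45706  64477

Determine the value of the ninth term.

D1: 3491, 5311, 7677, 10661, 14335, 18771
D2: 1820, 2366, 2984, 3674, 4436
D3: 546, 618, 690, 762
D4: 72, 72, 72
Fourth differences constant at 72.
762 + 72 = 834;  4436 + 834 = 5270;  18771 + 5270 = 24041;  64477 + 24041 = 88518
834 + 72 = 906;  5270 + 906 = 6176;  24041 + 6176 = 30217;  88518 + 30217 = 118735

118735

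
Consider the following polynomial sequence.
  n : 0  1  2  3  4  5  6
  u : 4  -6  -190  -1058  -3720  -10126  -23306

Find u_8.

Δ: -10, -184, -868, -2662, -6406, -13180
Δ²: -174, -684, -1794, -3744, -6774
Δ³: -510, -1110, -1950, -3030
Δ⁴: -600, -840, -1080
Δ⁵: -240, -240
The fifth differences are constant (-240).
-1080 − 240 = -1320;  -3030 − 1320 = -4350;  -6774 − 4350 = -11124;  -13180 − 11124 = -24304;  -23306 − 24304 = -47610
-1320 − 240 = -1560;  -4350 − 1560 = -5910;  -11124 − 5910 = -17034;  -24304 − 17034 = -41338;  -47610 − 41338 = -88948

-88948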